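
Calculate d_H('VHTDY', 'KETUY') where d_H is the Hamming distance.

Differing positions: 1, 2, 4. Hamming distance = 3.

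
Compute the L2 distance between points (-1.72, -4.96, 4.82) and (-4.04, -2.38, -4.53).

(Σ|x_i - y_i|^2)^(1/2) = (|-1.72 - (-4.04)|^2 + |-4.96 - (-2.38)|^2 + |4.82 - (-4.53)|^2)^(1/2)
= (2.32^2 + 2.58^2 + 9.35^2)^(1/2) = (5.3824 + 6.6564 + 87.4225)^(1/2) = (99.4613)^(1/2) ≈ 9.973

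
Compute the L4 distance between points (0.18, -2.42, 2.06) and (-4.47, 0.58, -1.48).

(Σ|x_i - y_i|^4)^(1/4) = (|0.18 - (-4.47)|^4 + |-2.42 - 0.58|^4 + |2.06 - (-1.48)|^4)^(1/4)
= (4.65^4 + 3^4 + 3.54^4)^(1/4) ≈ (467.5325 + 81 + 157.041)^(1/4) = (705.5735)^(1/4) ≈ 5.1539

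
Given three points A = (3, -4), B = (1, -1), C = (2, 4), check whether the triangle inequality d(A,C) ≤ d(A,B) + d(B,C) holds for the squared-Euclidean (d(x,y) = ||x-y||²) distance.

d(A,B) = 2² + 3² = 13, d(B,C) = 1² + 5² = 26, d(A,C) = 1² + 8² = 65.
d(A,C) = 65 > 13 + 26 = 39. Triangle inequality is VIOLATED. (Squared-Euclidean is not a metric — this is a counterexample.)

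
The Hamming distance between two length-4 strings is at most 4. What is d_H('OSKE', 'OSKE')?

Differing positions: none. Hamming distance = 0. The maximum possible Hamming distance for length-4 strings is 4, so d_H/4 = 0/4 = 0.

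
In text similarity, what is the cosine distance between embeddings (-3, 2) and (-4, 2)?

With u = (-3, 2), v = (-4, 2):
u·v = (-3)·(-4) + 2·2 = 12 + 4 = 16.
|u| = √((-3)² + 2²) = √13, |v| = √((-4)² + 2²) = √20, so |u||v| = √(13·20) = √260.
cos θ = (u·v)/(|u||v|) = 16/√260 ≈ 0.9923
Cosine distance = 1 - cos θ ≈ 1 - 0.9923 = 0.0077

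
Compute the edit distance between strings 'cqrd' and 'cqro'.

Let D[i][j] be the edit distance between the first i characters of 'cqrd' and the first j characters of 'cqro', with D[i][0] = i, D[0][j] = j, and D[i][j] = D[i-1][j-1] if the characters match, else 1 + min(D[i-1][j], D[i][j-1], D[i-1][j-1]). Filling the table (rows: prefixes of 'cqrd', columns: prefixes of 'cqro'):
     ε  c  q  r  o
  ε  0  1  2  3  4
  c  1  0  1  2  3
  q  2  1  0  1  2
  r  3  2  1  0  1
  d  4  3  2  1  1
The bottom-right entry gives D[4][4] = 1, so no sequence of fewer than 1 edit works. Backtracking through the table gives one optimal edit sequence (1 edit):
  cqrd → cqro (sub d→o @4)
Edit distance = 1.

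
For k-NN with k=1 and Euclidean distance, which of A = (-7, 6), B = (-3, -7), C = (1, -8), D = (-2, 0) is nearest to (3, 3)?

Distances: d(A) ≈ 10.4403, d(B) ≈ 11.6619, d(C) ≈ 11.1803, d(D) ≈ 5.831. Nearest: D = (-2, 0) with distance 5.831.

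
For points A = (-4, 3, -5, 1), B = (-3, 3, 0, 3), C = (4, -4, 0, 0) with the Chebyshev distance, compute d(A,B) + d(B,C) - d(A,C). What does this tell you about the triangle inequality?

d(A,B) = max(1, 0, 5, 2) = 5, d(B,C) = max(7, 7, 0, 3) = 7, d(A,C) = max(8, 7, 5, 1) = 8.
d(A,B) + d(B,C) - d(A,C) = 5 + 7 - 8 = 12 - 8 = 4. This is ≥ 0, so the triangle inequality holds for these points.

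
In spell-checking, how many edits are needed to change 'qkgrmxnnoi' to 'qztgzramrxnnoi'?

Let D[i][j] be the edit distance between the first i characters of 'qkgrmxnnoi' and the first j characters of 'qztgzramrxnnoi', with D[i][0] = i, D[0][j] = j, and D[i][j] = D[i-1][j-1] if the characters match, else 1 + min(D[i-1][j], D[i][j-1], D[i-1][j-1]). Filling the table (rows: prefixes of 'qkgrmxnnoi', columns: prefixes of 'qztgzramrxnnoi'):
     ε  q  z  t  g  z  r  a  m  r  x  n  n  o  i
  ε  0  1  2  3  4  5  6  7  8  9 10 11 12 13 14
  q  1  0  1  2  3  4  5  6  7  8  9 10 11 12 13
  k  2  1  1  2  3  4  5  6  7  8  9 10 11 12 13
  g  3  2  2  2  2  3  4  5  6  7  8  9 10 11 12
  r  4  3  3  3  3  3  3  4  5  6  7  8  9 10 11
  m  5  4  4  4  4  4  4  4  4  5  6  7  8  9 10
  x  6  5  5  5  5  5  5  5  5  5  5  6  7  8  9
  n  7  6  6  6  6  6  6  6  6  6  6  5  6  7  8
  n  8  7  7  7  7  7  7  7  7  7  7  6  5  6  7
  o  9  8  8  8  8  8  8  8  8  8  8  7  6  5  6
  i 10  9  9  9  9  9  9  9  9  9  9  8  7  6  5
The bottom-right entry gives D[10][14] = 5, so no sequence of fewer than 5 edits works. Backtracking through the table gives one optimal edit sequence (5 edits):
  qkgrmxnnoi → qzkgrmxnnoi (ins z @2)
  qzkgrmxnnoi → qztgrmxnnoi (sub k→t @3)
  qztgrmxnnoi → qztgzrmxnnoi (ins z @5)
  qztgzrmxnnoi → qztgzramxnnoi (ins a @7)
  qztgzramxnnoi → qztgzramrxnnoi (ins r @9)
Edit distance = 5.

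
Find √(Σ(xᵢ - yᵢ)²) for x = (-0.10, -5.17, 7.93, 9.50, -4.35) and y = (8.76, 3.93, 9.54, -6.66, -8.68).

√(Σ(x_i - y_i)²) = √((-0.1 - 8.76)² + (-5.17 - 3.93)² + (7.93 - 9.54)² + (9.5 - (-6.66))² + (-4.35 - (-8.68))²)
= √((-8.86)² + (-9.1)² + (-1.61)² + 16.16² + 4.33²) = √(78.4996 + 82.81 + 2.5921 + 261.1456 + 18.7489) = √443.7962 ≈ 21.0665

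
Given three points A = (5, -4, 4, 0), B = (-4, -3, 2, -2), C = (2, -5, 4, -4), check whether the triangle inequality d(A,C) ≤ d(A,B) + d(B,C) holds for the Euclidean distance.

d(A,B) = √(9² + 1² + 2² + 2²) = √90 ≈ 9.4868, d(B,C) = √(6² + 2² + 2² + 2²) = √48 ≈ 6.9282, d(A,C) = √(3² + 1² + 0² + 4²) = √26 ≈ 5.099.
d(A,C) ≈ 5.099 ≤ 9.4868 + 6.9282 = 16.415. Triangle inequality is satisfied.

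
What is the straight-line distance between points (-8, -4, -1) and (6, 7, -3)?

√(Σ(x_i - y_i)²) = √((-8 - 6)² + (-4 - 7)² + (-1 - (-3))²)
= √((-14)² + (-11)² + 2²) = √(196 + 121 + 4) = √321 ≈ 17.9165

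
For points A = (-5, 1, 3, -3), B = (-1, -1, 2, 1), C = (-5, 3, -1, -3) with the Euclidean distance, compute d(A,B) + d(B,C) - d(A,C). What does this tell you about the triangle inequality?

d(A,B) = √(4² + 2² + 1² + 4²) = √37 ≈ 6.0828, d(B,C) = √(4² + 4² + 3² + 4²) = √57 ≈ 7.5498, d(A,C) = √(0² + 2² + 4² + 0²) = √20 ≈ 4.4721.
d(A,B) + d(B,C) - d(A,C) = 6.0828 + 7.5498 - 4.4721 = 13.6326 - 4.4721 = 9.1605 (to 4 decimal places). This is ≥ 0, so the triangle inequality holds for these points.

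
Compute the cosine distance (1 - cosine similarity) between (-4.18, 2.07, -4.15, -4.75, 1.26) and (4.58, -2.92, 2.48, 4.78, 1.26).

With u = (-4.18, 2.07, -4.15, -4.75, 1.26), v = (4.58, -2.92, 2.48, 4.78, 1.26):
u·v = (-4.18)·4.58 + 2.07·(-2.92) + (-4.15)·2.48 + (-4.75)·4.78 + 1.26·1.26 = (-19.1444) + (-6.0444) + (-10.292) + (-22.705) + 1.5876 = -56.5982.
|u| = √((-4.18)² + 2.07² + (-4.15)² + (-4.75)² + 1.26²) = √(17.4724 + 4.2849 + 17.2225 + 22.5625 + 1.5876) = √63.1299, |v| = √(4.58² + (-2.92)² + 2.48² + 4.78² + 1.26²) = √(20.9764 + 8.5264 + 6.1504 + 22.8484 + 1.5876) = √60.0892.
cos θ = (u·v)/(|u||v|) = -56.5982/(√63.1299·√60.0892) ≈ -0.9189
Cosine distance = 1 - cos θ ≈ 1 - (-0.9189) = 1.9189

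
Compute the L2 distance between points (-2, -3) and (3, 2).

(Σ|x_i - y_i|^2)^(1/2) = (|-2 - 3|^2 + |-3 - 2|^2)^(1/2)
= (5^2 + 5^2)^(1/2) = (25 + 25)^(1/2) = (50)^(1/2) ≈ 7.0711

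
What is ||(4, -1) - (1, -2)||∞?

max(|x_i - y_i|) = max(|4 - 1|, |-1 - (-2)|) = max(3, 1) = 3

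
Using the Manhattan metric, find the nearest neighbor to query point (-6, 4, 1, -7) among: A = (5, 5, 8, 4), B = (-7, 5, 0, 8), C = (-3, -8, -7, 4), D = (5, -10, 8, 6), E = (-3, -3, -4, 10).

Distances: d(A) = 30, d(B) = 18, d(C) = 34, d(D) = 45, d(E) = 32. Nearest: B = (-7, 5, 0, 8) with distance 18.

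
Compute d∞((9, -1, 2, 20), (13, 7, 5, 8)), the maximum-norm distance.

max(|x_i - y_i|) = max(|9 - 13|, |-1 - 7|, |2 - 5|, |20 - 8|) = max(4, 8, 3, 12) = 12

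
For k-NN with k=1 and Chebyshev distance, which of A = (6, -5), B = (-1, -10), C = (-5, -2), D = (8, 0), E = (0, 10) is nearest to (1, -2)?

Distances: d(A) = 5, d(B) = 8, d(C) = 6, d(D) = 7, d(E) = 12. Nearest: A = (6, -5) with distance 5.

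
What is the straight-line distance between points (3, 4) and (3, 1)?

√(Σ(x_i - y_i)²) = √((3 - 3)² + (4 - 1)²)
= √(0² + 3²) = √(0 + 9) = √9 = 3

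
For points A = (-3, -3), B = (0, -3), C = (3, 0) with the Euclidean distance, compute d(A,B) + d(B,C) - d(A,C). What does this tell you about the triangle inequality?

d(A,B) = √(3² + 0²) = √9 = 3, d(B,C) = √(3² + 3²) = √18 ≈ 4.2426, d(A,C) = √(6² + 3²) = √45 ≈ 6.7082.
d(A,B) + d(B,C) - d(A,C) = 3 + 4.2426 - 6.7082 = 7.2426 - 6.7082 = 0.5344 (to 4 decimal places). This is ≥ 0, so the triangle inequality holds for these points.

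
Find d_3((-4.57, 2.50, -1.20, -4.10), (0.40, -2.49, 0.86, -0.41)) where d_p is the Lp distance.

(Σ|x_i - y_i|^3)^(1/3) = (|-4.57 - 0.4|^3 + |2.5 - (-2.49)|^3 + |-1.2 - 0.86|^3 + |-4.1 - (-0.41)|^3)^(1/3)
= (4.97^3 + 4.99^3 + 2.06^3 + 3.69^3)^(1/3) ≈ (122.7635 + 124.2515 + 8.7418 + 50.2434)^(1/3) = (306.0002)^(1/3) ≈ 6.7387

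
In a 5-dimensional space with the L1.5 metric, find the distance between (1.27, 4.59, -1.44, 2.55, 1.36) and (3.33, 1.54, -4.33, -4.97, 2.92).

(Σ|x_i - y_i|^1.5)^(1/1.5) = (|1.27 - 3.33|^1.5 + |4.59 - 1.54|^1.5 + |-1.44 - (-4.33)|^1.5 + |2.55 - (-4.97)|^1.5 + |1.36 - 2.92|^1.5)^(1/1.5)
= (2.06^1.5 + 3.05^1.5 + 2.89^1.5 + 7.52^1.5 + 1.56^1.5)^(1/1.5) ≈ (2.9567 + 5.3266 + 4.913 + 20.6218 + 1.9484)^(1/1.5) = (35.7665)^(1/1.5) ≈ 10.8555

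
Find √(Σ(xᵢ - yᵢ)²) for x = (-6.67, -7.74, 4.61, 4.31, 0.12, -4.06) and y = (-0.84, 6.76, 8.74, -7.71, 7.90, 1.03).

√(Σ(x_i - y_i)²) = √((-6.67 - (-0.84))² + (-7.74 - 6.76)² + (4.61 - 8.74)² + (4.31 - (-7.71))² + (0.12 - 7.9)² + (-4.06 - 1.03)²)
= √((-5.83)² + (-14.5)² + (-4.13)² + 12.02² + (-7.78)² + (-5.09)²) = √(33.9889 + 210.25 + 17.0569 + 144.4804 + 60.5284 + 25.9081) = √492.2127 ≈ 22.1859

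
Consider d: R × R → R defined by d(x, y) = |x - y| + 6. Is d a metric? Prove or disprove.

No. d fails identity of indiscernibles (specifically d(x,x) = 0): d(-6, -6) = |-6 - (-6)| + 6 = 0 + 6 = 6 ≠ 0.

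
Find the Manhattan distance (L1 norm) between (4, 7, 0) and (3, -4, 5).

Σ|x_i - y_i| = |4 - 3| + |7 - (-4)| + |0 - 5| = 1 + 11 + 5 = 17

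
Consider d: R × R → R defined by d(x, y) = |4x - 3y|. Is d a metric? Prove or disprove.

No. d fails symmetry: d(6, 8) = |4·6 - 3·8| = |0| = 0, but d(8, 6) = |4·8 - 3·6| = |14| = 14. Since 0 ≠ 14, d(x,y) ≠ d(y,x) in general.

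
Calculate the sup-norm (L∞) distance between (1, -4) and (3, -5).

max(|x_i - y_i|) = max(|1 - 3|, |-4 - (-5)|) = max(2, 1) = 2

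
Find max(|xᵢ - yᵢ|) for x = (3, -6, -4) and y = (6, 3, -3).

max(|x_i - y_i|) = max(|3 - 6|, |-6 - 3|, |-4 - (-3)|) = max(3, 9, 1) = 9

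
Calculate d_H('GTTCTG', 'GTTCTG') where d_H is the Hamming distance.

Differing positions: none. Hamming distance = 0.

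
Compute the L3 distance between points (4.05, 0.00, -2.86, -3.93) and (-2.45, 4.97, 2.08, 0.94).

(Σ|x_i - y_i|^3)^(1/3) = (|4.05 - (-2.45)|^3 + |0 - 4.97|^3 + |-2.86 - 2.08|^3 + |-3.93 - 0.94|^3)^(1/3)
= (6.5^3 + 4.97^3 + 4.94^3 + 4.87^3)^(1/3) ≈ (274.625 + 122.7635 + 120.5538 + 115.5013)^(1/3) = (633.4436)^(1/3) ≈ 8.5882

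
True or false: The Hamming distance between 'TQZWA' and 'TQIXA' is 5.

Differing positions: 3, 4. Hamming distance = 2, so the claim that d_H = 5 is false.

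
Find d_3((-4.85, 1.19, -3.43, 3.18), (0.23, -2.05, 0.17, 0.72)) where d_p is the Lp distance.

(Σ|x_i - y_i|^3)^(1/3) = (|-4.85 - 0.23|^3 + |1.19 - (-2.05)|^3 + |-3.43 - 0.17|^3 + |3.18 - 0.72|^3)^(1/3)
= (5.08^3 + 3.24^3 + 3.6^3 + 2.46^3)^(1/3) ≈ (131.0965 + 34.0122 + 46.656 + 14.8869)^(1/3) = (226.6516)^(1/3) ≈ 6.097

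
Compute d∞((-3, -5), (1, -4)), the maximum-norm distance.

max(|x_i - y_i|) = max(|-3 - 1|, |-5 - (-4)|) = max(4, 1) = 4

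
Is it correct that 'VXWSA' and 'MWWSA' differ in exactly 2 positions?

Differing positions: 1, 2. Hamming distance = 2, so the claim is true.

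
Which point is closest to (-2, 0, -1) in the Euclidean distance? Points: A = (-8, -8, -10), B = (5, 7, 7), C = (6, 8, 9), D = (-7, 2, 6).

Distances: d(A) ≈ 13.4536, d(B) ≈ 12.7279, d(C) ≈ 15.0997, d(D) ≈ 8.8318. Nearest: D = (-7, 2, 6) with distance 8.8318.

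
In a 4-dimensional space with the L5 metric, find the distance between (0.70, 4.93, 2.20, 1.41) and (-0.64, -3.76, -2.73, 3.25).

(Σ|x_i - y_i|^5)^(1/5) = (|0.7 - (-0.64)|^5 + |4.93 - (-3.76)|^5 + |2.2 - (-2.73)|^5 + |1.41 - 3.25|^5)^(1/5)
= (1.34^5 + 8.69^5 + 4.93^5 + 1.84^5)^(1/5) ≈ (4.3204 + 49556.301 + 2912.2898 + 21.0906)^(1/5) = (52494.0018)^(1/5) ≈ 8.7907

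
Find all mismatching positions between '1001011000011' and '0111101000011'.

Differing positions: 1, 2, 3, 5, 6. Hamming distance = 5.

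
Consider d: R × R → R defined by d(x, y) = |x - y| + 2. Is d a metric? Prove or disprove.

No. d fails identity of indiscernibles (specifically d(x,x) = 0): d(7, 7) = |7 - 7| + 2 = 0 + 2 = 2 ≠ 0.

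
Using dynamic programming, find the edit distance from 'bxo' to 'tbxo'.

Let D[i][j] be the edit distance between the first i characters of 'bxo' and the first j characters of 'tbxo', with D[i][0] = i, D[0][j] = j, and D[i][j] = D[i-1][j-1] if the characters match, else 1 + min(D[i-1][j], D[i][j-1], D[i-1][j-1]). Filling the table (rows: prefixes of 'bxo', columns: prefixes of 'tbxo'):
     ε  t  b  x  o
  ε  0  1  2  3  4
  b  1  1  1  2  3
  x  2  2  2  1  2
  o  3  3  3  2  1
The bottom-right entry gives D[3][4] = 1, so no sequence of fewer than 1 edit works. Backtracking through the table gives one optimal edit sequence (1 edit):
  bxo → tbxo (ins t @1)
Edit distance = 1.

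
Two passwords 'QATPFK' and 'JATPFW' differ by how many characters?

Differing positions: 1, 6. Hamming distance = 2.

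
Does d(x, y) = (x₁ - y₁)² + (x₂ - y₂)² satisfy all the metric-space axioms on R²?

No. The squared Euclidean distance fails the triangle inequality. Counterexample: x = (0, 0), y = (1, 4), z = (2, 8). d(x,z) = 2² + 8² = 68, but d(x,y) + d(y,z) = (1² + 4²) + (1² + 4²) = 17 + 17 = 34. Since 68 > 34, the triangle inequality is violated. (Note: √d, the ordinary Euclidean distance, IS a metric.)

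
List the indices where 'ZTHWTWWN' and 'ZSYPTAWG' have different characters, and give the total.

Differing positions: 2, 3, 4, 6, 8. Hamming distance = 5.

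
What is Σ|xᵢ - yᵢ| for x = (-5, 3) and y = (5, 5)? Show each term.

Σ|x_i - y_i| = |-5 - 5| + |3 - 5| = 10 + 2 = 12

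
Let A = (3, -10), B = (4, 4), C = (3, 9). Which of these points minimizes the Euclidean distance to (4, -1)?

Distances: d(A) ≈ 9.0554, d(B) = 5, d(C) ≈ 10.0499. Nearest: B = (4, 4) with distance 5.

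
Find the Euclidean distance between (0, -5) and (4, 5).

√(Σ(x_i - y_i)²) = √((0 - 4)² + (-5 - 5)²)
= √((-4)² + (-10)²) = √(16 + 100) = √116 ≈ 10.7703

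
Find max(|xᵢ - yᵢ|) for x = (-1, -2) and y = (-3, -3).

max(|x_i - y_i|) = max(|-1 - (-3)|, |-2 - (-3)|) = max(2, 1) = 2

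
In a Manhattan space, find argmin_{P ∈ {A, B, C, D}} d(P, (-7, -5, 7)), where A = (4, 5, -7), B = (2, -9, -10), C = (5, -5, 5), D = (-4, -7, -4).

Distances: d(A) = 35, d(B) = 30, d(C) = 14, d(D) = 16. Nearest: C = (5, -5, 5) with distance 14.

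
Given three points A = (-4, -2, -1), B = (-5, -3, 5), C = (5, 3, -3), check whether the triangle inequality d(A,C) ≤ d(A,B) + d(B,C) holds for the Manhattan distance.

d(A,B) = 1 + 1 + 6 = 8, d(B,C) = 10 + 6 + 8 = 24, d(A,C) = 9 + 5 + 2 = 16.
d(A,C) = 16 ≤ 8 + 24 = 32. Triangle inequality is satisfied.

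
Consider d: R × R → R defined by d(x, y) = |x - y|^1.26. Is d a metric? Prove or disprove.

No. d(x,y) = |x-y|^1.26 fails the triangle inequality since p = 1.26 > 1. Counterexample: x = -3, y = 7, z = 8. d(x,z) = |-3 - 8|^1.26 = 11^1.26 ≈ 20.5189, but d(x,y) + d(y,z) = 10^1.26 + 1^1.26 ≈ 18.197 + 1 = 19.197. Since 20.5189 > 19.197, the triangle inequality is violated.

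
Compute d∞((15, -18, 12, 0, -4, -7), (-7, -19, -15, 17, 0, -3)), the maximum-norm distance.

max(|x_i - y_i|) = max(|15 - (-7)|, |-18 - (-19)|, |12 - (-15)|, |0 - 17|, |-4 - 0|, |-7 - (-3)|) = max(22, 1, 27, 17, 4, 4) = 27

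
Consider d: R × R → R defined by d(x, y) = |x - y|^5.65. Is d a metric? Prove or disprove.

No. d(x,y) = |x-y|^5.65 fails the triangle inequality since p = 5.65 > 1. Counterexample: x = 3, y = 15, z = 20. d(x,z) = |3 - 20|^5.65 = 17^5.65 ≈ 8954398.2482, but d(x,y) + d(y,z) = 12^5.65 + 5^5.65 ≈ 1251336.2913 + 8895.7081 = 1260231.9994. Since 8954398.2482 > 1260231.9994, the triangle inequality is violated.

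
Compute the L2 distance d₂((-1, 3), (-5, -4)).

√(Σ(x_i - y_i)²) = √((-1 - (-5))² + (3 - (-4))²)
= √(4² + 7²) = √(16 + 49) = √65 ≈ 8.0623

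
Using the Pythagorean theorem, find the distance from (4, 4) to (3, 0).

√(Σ(x_i - y_i)²) = √((4 - 3)² + (4 - 0)²)
= √(1² + 4²) = √(1 + 16) = √17 ≈ 4.1231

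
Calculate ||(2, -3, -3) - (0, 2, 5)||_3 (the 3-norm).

(Σ|x_i - y_i|^3)^(1/3) = (|2 - 0|^3 + |-3 - 2|^3 + |-3 - 5|^3)^(1/3)
= (2^3 + 5^3 + 8^3)^(1/3) = (8 + 125 + 512)^(1/3) = (645)^(1/3) ≈ 8.6401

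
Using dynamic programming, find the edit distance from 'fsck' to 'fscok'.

Let D[i][j] be the edit distance between the first i characters of 'fsck' and the first j characters of 'fscok', with D[i][0] = i, D[0][j] = j, and D[i][j] = D[i-1][j-1] if the characters match, else 1 + min(D[i-1][j], D[i][j-1], D[i-1][j-1]). Filling the table (rows: prefixes of 'fsck', columns: prefixes of 'fscok'):
     ε  f  s  c  o  k
  ε  0  1  2  3  4  5
  f  1  0  1  2  3  4
  s  2  1  0  1  2  3
  c  3  2  1  0  1  2
  k  4  3  2  1  1  1
The bottom-right entry gives D[4][5] = 1, so no sequence of fewer than 1 edit works. Backtracking through the table gives one optimal edit sequence (1 edit):
  fsck → fscok (ins o @4)
Edit distance = 1.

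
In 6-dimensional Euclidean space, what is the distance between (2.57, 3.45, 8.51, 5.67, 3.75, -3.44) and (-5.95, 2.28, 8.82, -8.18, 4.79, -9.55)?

√(Σ(x_i - y_i)²) = √((2.57 - (-5.95))² + (3.45 - 2.28)² + (8.51 - 8.82)² + (5.67 - (-8.18))² + (3.75 - 4.79)² + (-3.44 - (-9.55))²)
= √(8.52² + 1.17² + (-0.31)² + 13.85² + (-1.04)² + 6.11²) = √(72.5904 + 1.3689 + 0.0961 + 191.8225 + 1.0816 + 37.3321) = √304.2916 ≈ 17.444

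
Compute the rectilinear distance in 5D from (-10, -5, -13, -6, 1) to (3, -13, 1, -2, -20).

Σ|x_i - y_i| = |-10 - 3| + |-5 - (-13)| + |-13 - 1| + |-6 - (-2)| + |1 - (-20)| = 13 + 8 + 14 + 4 + 21 = 60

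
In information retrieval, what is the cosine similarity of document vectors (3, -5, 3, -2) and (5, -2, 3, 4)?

With u = (3, -5, 3, -2), v = (5, -2, 3, 4):
u·v = 3·5 + (-5)·(-2) + 3·3 + (-2)·4 = 15 + 10 + 9 + (-8) = 26.
|u| = √(3² + (-5)² + 3² + (-2)²) = √47, |v| = √(5² + (-2)² + 3² + 4²) = √54, so |u||v| = √(47·54) = √2538.
cos θ = (u·v)/(|u||v|) = 26/√2538 ≈ 0.5161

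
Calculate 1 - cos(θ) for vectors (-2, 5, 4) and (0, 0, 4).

With u = (-2, 5, 4), v = (0, 0, 4):
u·v = (-2)·0 + 5·0 + 4·4 = 0 + 0 + 16 = 16.
|u| = √((-2)² + 5² + 4²) = √45, |v| = √(0² + 0² + 4²) = √16, so |u||v| = √(45·16) = √720.
cos θ = (u·v)/(|u||v|) = 16/√720 ≈ 0.5963
Cosine distance = 1 - cos θ ≈ 1 - 0.5963 = 0.4037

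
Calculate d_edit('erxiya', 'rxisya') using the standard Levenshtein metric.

Let D[i][j] be the edit distance between the first i characters of 'erxiya' and the first j characters of 'rxisya', with D[i][0] = i, D[0][j] = j, and D[i][j] = D[i-1][j-1] if the characters match, else 1 + min(D[i-1][j], D[i][j-1], D[i-1][j-1]). Filling the table (rows: prefixes of 'erxiya', columns: prefixes of 'rxisya'):
     ε  r  x  i  s  y  a
  ε  0  1  2  3  4  5  6
  e  1  1  2  3  4  5  6
  r  2  1  2  3  4  5  6
  x  3  2  1  2  3  4  5
  i  4  3  2  1  2  3  4
  y  5  4  3  2  2  2  3
  a  6  5  4  3  3  3  2
The bottom-right entry gives D[6][6] = 2, so no sequence of fewer than 2 edits works. Backtracking through the table gives one optimal edit sequence (2 edits):
  erxiya → rxiya (del e @1)
  rxiya → rxisya (ins s @4)
Edit distance = 2.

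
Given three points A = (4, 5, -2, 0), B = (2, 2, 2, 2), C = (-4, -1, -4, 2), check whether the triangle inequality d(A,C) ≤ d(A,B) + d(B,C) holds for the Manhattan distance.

d(A,B) = 2 + 3 + 4 + 2 = 11, d(B,C) = 6 + 3 + 6 + 0 = 15, d(A,C) = 8 + 6 + 2 + 2 = 18.
d(A,C) = 18 ≤ 11 + 15 = 26. Triangle inequality is satisfied.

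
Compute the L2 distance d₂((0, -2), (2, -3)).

√(Σ(x_i - y_i)²) = √((0 - 2)² + (-2 - (-3))²)
= √((-2)² + 1²) = √(4 + 1) = √5 ≈ 2.2361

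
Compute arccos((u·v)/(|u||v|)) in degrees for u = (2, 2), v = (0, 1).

With u = (2, 2), v = (0, 1):
u·v = 2·0 + 2·1 = 0 + 2 = 2.
|u| = √(2² + 2²) = √8, |v| = √(0² + 1²) = √1, so |u||v| = √(8·1) = √8.
cos θ = (u·v)/(|u||v|) = 2/√8 ≈ 0.707107
θ = arccos(0.707107) ≈ 45°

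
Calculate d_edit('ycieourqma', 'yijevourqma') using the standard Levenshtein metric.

Let D[i][j] be the edit distance between the first i characters of 'ycieourqma' and the first j characters of 'yijevourqma', with D[i][0] = i, D[0][j] = j, and D[i][j] = D[i-1][j-1] if the characters match, else 1 + min(D[i-1][j], D[i][j-1], D[i-1][j-1]). Filling the table (rows: prefixes of 'ycieourqma', columns: prefixes of 'yijevourqma'):
     ε  y  i  j  e  v  o  u  r  q  m  a
  ε  0  1  2  3  4  5  6  7  8  9 10 11
  y  1  0  1  2  3  4  5  6  7  8  9 10
  c  2  1  1  2  3  4  5  6  7  8  9 10
  i  3  2  1  2  3  4  5  6  7  8  9 10
  e  4  3  2  2  2  3  4  5  6  7  8  9
  o  5  4  3  3  3  3  3  4  5  6  7  8
  u  6  5  4  4  4  4  4  3  4  5  6  7
  r  7  6  5  5  5  5  5  4  3  4  5  6
  q  8  7  6  6  6  6  6  5  4  3  4  5
  m  9  8  7  7  7  7  7  6  5  4  3  4
  a 10  9  8  8  8  8  8  7  6  5  4  3
The bottom-right entry gives D[10][11] = 3, so no sequence of fewer than 3 edits works. Backtracking through the table gives one optimal edit sequence (3 edits):
  ycieourqma → yiieourqma (sub c→i @2)
  yiieourqma → yijeourqma (sub i→j @3)
  yijeourqma → yijevourqma (ins v @5)
Edit distance = 3.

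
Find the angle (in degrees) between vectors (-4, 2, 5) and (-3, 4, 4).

With u = (-4, 2, 5), v = (-3, 4, 4):
u·v = (-4)·(-3) + 2·4 + 5·4 = 12 + 8 + 20 = 40.
|u| = √((-4)² + 2² + 5²) = √45, |v| = √((-3)² + 4² + 4²) = √41, so |u||v| = √(45·41) = √1845.
cos θ = (u·v)/(|u||v|) = 40/√1845 ≈ 0.93124
θ = arccos(0.93124) ≈ 21.37°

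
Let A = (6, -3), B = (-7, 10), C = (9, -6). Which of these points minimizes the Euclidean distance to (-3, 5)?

Distances: d(A) ≈ 12.0416, d(B) ≈ 6.4031, d(C) ≈ 16.2788. Nearest: B = (-7, 10) with distance 6.4031.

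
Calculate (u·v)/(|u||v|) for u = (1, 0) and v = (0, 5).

With u = (1, 0), v = (0, 5):
u·v = 1·0 + 0·5 = 0 + 0 = 0.
|u| = √(1² + 0²) = √1, |v| = √(0² + 5²) = √25, so |u||v| = √(1·25) = √25 = 5.
cos θ = (u·v)/(|u||v|) = 0/5 = 0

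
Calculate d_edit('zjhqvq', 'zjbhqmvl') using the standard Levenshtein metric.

Let D[i][j] be the edit distance between the first i characters of 'zjhqvq' and the first j characters of 'zjbhqmvl', with D[i][0] = i, D[0][j] = j, and D[i][j] = D[i-1][j-1] if the characters match, else 1 + min(D[i-1][j], D[i][j-1], D[i-1][j-1]). Filling the table (rows: prefixes of 'zjhqvq', columns: prefixes of 'zjbhqmvl'):
     ε  z  j  b  h  q  m  v  l
  ε  0  1  2  3  4  5  6  7  8
  z  1  0  1  2  3  4  5  6  7
  j  2  1  0  1  2  3  4  5  6
  h  3  2  1  1  1  2  3  4  5
  q  4  3  2  2  2  1  2  3  4
  v  5  4  3  3  3  2  2  2  3
  q  6  5  4  4  4  3  3  3  3
The bottom-right entry gives D[6][8] = 3, so no sequence of fewer than 3 edits works. Backtracking through the table gives one optimal edit sequence (3 edits):
  zjhqvq → zjbhqvq (ins b @3)
  zjbhqvq → zjbhqmvq (ins m @6)
  zjbhqmvq → zjbhqmvl (sub q→l @8)
Edit distance = 3.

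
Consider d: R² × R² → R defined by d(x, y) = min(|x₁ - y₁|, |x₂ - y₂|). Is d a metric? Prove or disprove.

No. d fails identity of indiscernibles: take x = (-4, 0) and y = (-4, 1). Then d(x,y) = min(|-4 - (-4)|, |0 - 1|) = min(0, 1) = 0, yet x ≠ y.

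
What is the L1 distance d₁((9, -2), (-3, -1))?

Σ|x_i - y_i| = |9 - (-3)| + |-2 - (-1)| = 12 + 1 = 13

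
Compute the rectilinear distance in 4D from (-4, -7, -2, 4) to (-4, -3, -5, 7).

Σ|x_i - y_i| = |-4 - (-4)| + |-7 - (-3)| + |-2 - (-5)| + |4 - 7| = 0 + 4 + 3 + 3 = 10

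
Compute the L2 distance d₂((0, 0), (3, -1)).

√(Σ(x_i - y_i)²) = √((0 - 3)² + (0 - (-1))²)
= √((-3)² + 1²) = √(9 + 1) = √10 ≈ 3.1623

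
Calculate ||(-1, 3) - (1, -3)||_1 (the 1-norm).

Σ|x_i - y_i| = |-1 - 1| + |3 - (-3)| = 2 + 6 = 8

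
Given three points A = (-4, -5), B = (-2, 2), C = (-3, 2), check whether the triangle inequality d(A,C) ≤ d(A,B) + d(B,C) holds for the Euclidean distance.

d(A,B) = √(2² + 7²) = √53 ≈ 7.2801, d(B,C) = √(1² + 0²) = √1 = 1, d(A,C) = √(1² + 7²) = √50 ≈ 7.0711.
d(A,C) ≈ 7.0711 ≤ 7.2801 + 1 = 8.2801. Triangle inequality is satisfied.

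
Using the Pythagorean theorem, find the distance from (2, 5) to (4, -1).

√(Σ(x_i - y_i)²) = √((2 - 4)² + (5 - (-1))²)
= √((-2)² + 6²) = √(4 + 36) = √40 ≈ 6.3246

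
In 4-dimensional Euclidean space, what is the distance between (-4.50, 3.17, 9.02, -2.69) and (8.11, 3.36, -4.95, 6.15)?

√(Σ(x_i - y_i)²) = √((-4.5 - 8.11)² + (3.17 - 3.36)² + (9.02 - (-4.95))² + (-2.69 - 6.15)²)
= √((-12.61)² + (-0.19)² + 13.97² + (-8.84)²) = √(159.0121 + 0.0361 + 195.1609 + 78.1456) = √432.3547 ≈ 20.7931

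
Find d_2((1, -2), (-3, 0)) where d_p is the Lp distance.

(Σ|x_i - y_i|^2)^(1/2) = (|1 - (-3)|^2 + |-2 - 0|^2)^(1/2)
= (4^2 + 2^2)^(1/2) = (16 + 4)^(1/2) = (20)^(1/2) ≈ 4.4721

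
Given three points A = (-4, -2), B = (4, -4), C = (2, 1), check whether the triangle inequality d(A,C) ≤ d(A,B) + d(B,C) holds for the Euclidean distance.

d(A,B) = √(8² + 2²) = √68 ≈ 8.2462, d(B,C) = √(2² + 5²) = √29 ≈ 5.3852, d(A,C) = √(6² + 3²) = √45 ≈ 6.7082.
d(A,C) ≈ 6.7082 ≤ 8.2462 + 5.3852 = 13.6314. Triangle inequality is satisfied.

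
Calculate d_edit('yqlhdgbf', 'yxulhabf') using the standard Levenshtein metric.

Let D[i][j] be the edit distance between the first i characters of 'yqlhdgbf' and the first j characters of 'yxulhabf', with D[i][0] = i, D[0][j] = j, and D[i][j] = D[i-1][j-1] if the characters match, else 1 + min(D[i-1][j], D[i][j-1], D[i-1][j-1]). Filling the table (rows: prefixes of 'yqlhdgbf', columns: prefixes of 'yxulhabf'):
     ε  y  x  u  l  h  a  b  f
  ε  0  1  2  3  4  5  6  7  8
  y  1  0  1  2  3  4  5  6  7
  q  2  1  1  2  3  4  5  6  7
  l  3  2  2  2  2  3  4  5  6
  h  4  3  3  3  3  2  3  4  5
  d  5  4  4  4  4  3  3  4  5
  g  6  5  5  5  5  4  4  4  5
  b  7  6  6  6  6  5  5  4  5
  f  8  7  7  7  7  6  6  5  4
The bottom-right entry gives D[8][8] = 4, so no sequence of fewer than 4 edits works. Backtracking through the table gives one optimal edit sequence (4 edits):
  yqlhdgbf → yxqlhdgbf (ins x @2)
  yxqlhdgbf → yxulhdgbf (sub q→u @3)
  yxulhdgbf → yxulhgbf (del d @6)
  yxulhgbf → yxulhabf (sub g→a @6)
Edit distance = 4.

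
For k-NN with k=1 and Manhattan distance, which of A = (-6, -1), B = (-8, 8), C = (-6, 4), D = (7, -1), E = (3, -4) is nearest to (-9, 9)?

Distances: d(A) = 13, d(B) = 2, d(C) = 8, d(D) = 26, d(E) = 25. Nearest: B = (-8, 8) with distance 2.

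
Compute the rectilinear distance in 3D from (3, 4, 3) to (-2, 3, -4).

Σ|x_i - y_i| = |3 - (-2)| + |4 - 3| + |3 - (-4)| = 5 + 1 + 7 = 13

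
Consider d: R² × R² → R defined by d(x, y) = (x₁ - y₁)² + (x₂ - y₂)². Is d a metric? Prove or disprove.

No. The squared Euclidean distance fails the triangle inequality. Counterexample: x = (0, 0), y = (4, 1), z = (8, 2). d(x,z) = 8² + 2² = 68, but d(x,y) + d(y,z) = (4² + 1²) + (4² + 1²) = 17 + 17 = 34. Since 68 > 34, the triangle inequality is violated. (Note: √d, the ordinary Euclidean distance, IS a metric.)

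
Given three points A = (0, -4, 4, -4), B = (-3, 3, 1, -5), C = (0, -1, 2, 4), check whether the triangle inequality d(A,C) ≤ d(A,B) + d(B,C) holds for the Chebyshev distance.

d(A,B) = max(3, 7, 3, 1) = 7, d(B,C) = max(3, 4, 1, 9) = 9, d(A,C) = max(0, 3, 2, 8) = 8.
d(A,C) = 8 ≤ 7 + 9 = 16. Triangle inequality is satisfied.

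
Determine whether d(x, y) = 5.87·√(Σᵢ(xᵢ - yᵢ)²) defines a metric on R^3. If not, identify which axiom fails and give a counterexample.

Yes. The L2 (Euclidean) norm induces a metric on R^3, and multiplying a metric by a positive constant 5.87 > 0 preserves all four axioms: non-negativity (5.87·||x-y|| ≥ 0), identity (5.87·||x-y|| = 0 ⟺ ||x-y|| = 0 ⟺ x = y), symmetry (||x-y|| = ||y-x||), and the triangle inequality (5.87·||x-z|| ≤ 5.87·||x-y|| + 5.87·||y-z||). So d is a metric.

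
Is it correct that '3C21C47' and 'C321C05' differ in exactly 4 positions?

Differing positions: 1, 2, 6, 7. Hamming distance = 4, so the claim is true.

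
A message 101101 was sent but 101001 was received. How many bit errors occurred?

Differing positions: 4. Hamming distance = 1.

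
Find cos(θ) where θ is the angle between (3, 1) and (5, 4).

With u = (3, 1), v = (5, 4):
u·v = 3·5 + 1·4 = 15 + 4 = 19.
|u| = √(3² + 1²) = √10, |v| = √(5² + 4²) = √41, so |u||v| = √(10·41) = √410.
cos θ = (u·v)/(|u||v|) = 19/√410 ≈ 0.9383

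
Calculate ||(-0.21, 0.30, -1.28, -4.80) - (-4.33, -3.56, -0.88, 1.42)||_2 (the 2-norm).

(Σ|x_i - y_i|^2)^(1/2) = (|-0.21 - (-4.33)|^2 + |0.3 - (-3.56)|^2 + |-1.28 - (-0.88)|^2 + |-4.8 - 1.42|^2)^(1/2)
= (4.12^2 + 3.86^2 + 0.4^2 + 6.22^2)^(1/2) = (16.9744 + 14.8996 + 0.16 + 38.6884)^(1/2) = (70.7224)^(1/2) ≈ 8.4097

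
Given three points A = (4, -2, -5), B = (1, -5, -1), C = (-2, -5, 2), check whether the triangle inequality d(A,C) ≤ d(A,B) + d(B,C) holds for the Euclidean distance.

d(A,B) = √(3² + 3² + 4²) = √34 ≈ 5.831, d(B,C) = √(3² + 0² + 3²) = √18 ≈ 4.2426, d(A,C) = √(6² + 3² + 7²) = √94 ≈ 9.6954.
d(A,C) ≈ 9.6954 ≤ 5.831 + 4.2426 = 10.0736. Triangle inequality is satisfied.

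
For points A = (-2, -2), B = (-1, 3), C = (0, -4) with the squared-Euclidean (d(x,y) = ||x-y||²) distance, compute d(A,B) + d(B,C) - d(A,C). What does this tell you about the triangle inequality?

d(A,B) = 1² + 5² = 26, d(B,C) = 1² + 7² = 50, d(A,C) = 2² + 2² = 8.
d(A,B) + d(B,C) - d(A,C) = 26 + 50 - 8 = 76 - 8 = 68. This is ≥ 0, so the triangle inequality holds for these points.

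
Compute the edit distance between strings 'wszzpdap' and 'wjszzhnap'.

Let D[i][j] be the edit distance between the first i characters of 'wszzpdap' and the first j characters of 'wjszzhnap', with D[i][0] = i, D[0][j] = j, and D[i][j] = D[i-1][j-1] if the characters match, else 1 + min(D[i-1][j], D[i][j-1], D[i-1][j-1]). Filling the table (rows: prefixes of 'wszzpdap', columns: prefixes of 'wjszzhnap'):
     ε  w  j  s  z  z  h  n  a  p
  ε  0  1  2  3  4  5  6  7  8  9
  w  1  0  1  2  3  4  5  6  7  8
  s  2  1  1  1  2  3  4  5  6  7
  z  3  2  2  2  1  2  3  4  5  6
  z  4  3  3  3  2  1  2  3  4  5
  p  5  4  4  4  3  2  2  3  4  4
  d  6  5  5  5  4  3  3  3  4  5
  a  7  6  6  6  5  4  4  4  3  4
  p  8  7  7  7  6  5  5  5  4  3
The bottom-right entry gives D[8][9] = 3, so no sequence of fewer than 3 edits works. Backtracking through the table gives one optimal edit sequence (3 edits):
  wszzpdap → wjszzpdap (ins j @2)
  wjszzpdap → wjszzhdap (sub p→h @6)
  wjszzhdap → wjszzhnap (sub d→n @7)
Edit distance = 3.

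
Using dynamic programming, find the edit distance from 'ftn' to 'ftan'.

Let D[i][j] be the edit distance between the first i characters of 'ftn' and the first j characters of 'ftan', with D[i][0] = i, D[0][j] = j, and D[i][j] = D[i-1][j-1] if the characters match, else 1 + min(D[i-1][j], D[i][j-1], D[i-1][j-1]). Filling the table (rows: prefixes of 'ftn', columns: prefixes of 'ftan'):
     ε  f  t  a  n
  ε  0  1  2  3  4
  f  1  0  1  2  3
  t  2  1  0  1  2
  n  3  2  1  1  1
The bottom-right entry gives D[3][4] = 1, so no sequence of fewer than 1 edit works. Backtracking through the table gives one optimal edit sequence (1 edit):
  ftn → ftan (ins a @3)
Edit distance = 1.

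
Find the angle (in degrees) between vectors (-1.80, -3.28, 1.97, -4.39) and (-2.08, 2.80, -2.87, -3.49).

With u = (-1.80, -3.28, 1.97, -4.39), v = (-2.08, 2.80, -2.87, -3.49):
u·v = (-1.8)·(-2.08) + (-3.28)·2.8 + 1.97·(-2.87) + (-4.39)·(-3.49) = 3.744 + (-9.184) + (-5.6539) + 15.3211 = 4.2272.
|u| = √((-1.8)² + (-3.28)² + 1.97² + (-4.39)²) = √(3.24 + 10.7584 + 3.8809 + 19.2721) = √37.1514, |v| = √((-2.08)² + 2.8² + (-2.87)² + (-3.49)²) = √(4.3264 + 7.84 + 8.2369 + 12.1801) = √32.5834.
cos θ = (u·v)/(|u||v|) = 4.2272/(√37.1514·√32.5834) ≈ 0.121497
θ = arccos(0.121497) ≈ 83.02°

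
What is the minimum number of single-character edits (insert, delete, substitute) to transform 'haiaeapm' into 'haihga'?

Let D[i][j] be the edit distance between the first i characters of 'haiaeapm' and the first j characters of 'haihga', with D[i][0] = i, D[0][j] = j, and D[i][j] = D[i-1][j-1] if the characters match, else 1 + min(D[i-1][j], D[i][j-1], D[i-1][j-1]). Filling the table (rows: prefixes of 'haiaeapm', columns: prefixes of 'haihga'):
     ε  h  a  i  h  g  a
  ε  0  1  2  3  4  5  6
  h  1  0  1  2  3  4  5
  a  2  1  0  1  2  3  4
  i  3  2  1  0  1  2  3
  a  4  3  2  1  1  2  2
  e  5  4  3  2  2  2  3
  a  6  5  4  3  3  3  2
  p  7  6  5  4  4  4  3
  m  8  7  6  5  5  5  4
The bottom-right entry gives D[8][6] = 4, so no sequence of fewer than 4 edits works. Backtracking through the table gives one optimal edit sequence (4 edits):
  haiaeapm → haiheapm (sub a→h @4)
  haiheapm → haihgapm (sub e→g @5)
  haihgapm → haihgam (del p @7)
  haihgam → haihga (del m @7)
Edit distance = 4.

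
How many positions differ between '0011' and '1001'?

Differing positions: 1, 3. Hamming distance = 2.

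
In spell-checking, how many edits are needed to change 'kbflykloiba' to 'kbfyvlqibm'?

Let D[i][j] be the edit distance between the first i characters of 'kbflykloiba' and the first j characters of 'kbfyvlqibm', with D[i][0] = i, D[0][j] = j, and D[i][j] = D[i-1][j-1] if the characters match, else 1 + min(D[i-1][j], D[i][j-1], D[i-1][j-1]). Filling the table (rows: prefixes of 'kbflykloiba', columns: prefixes of 'kbfyvlqibm'):
     ε  k  b  f  y  v  l  q  i  b  m
  ε  0  1  2  3  4  5  6  7  8  9 10
  k  1  0  1  2  3  4  5  6  7  8  9
  b  2  1  0  1  2  3  4  5  6  7  8
  f  3  2  1  0  1  2  3  4  5  6  7
  l  4  3  2  1  1  2  2  3  4  5  6
  y  5  4  3  2  1  2  3  3  4  5  6
  k  6  5  4  3  2  2  3  4  4  5  6
  l  7  6  5  4  3  3  2  3  4  5  6
  o  8  7  6  5  4  4  3  3  4  5  6
  i  9  8  7  6  5  5  4  4  3  4  5
  b 10  9  8  7  6  6  5  5  4  3  4
  a 11 10  9  8  7  7  6  6  5  4  4
The bottom-right entry gives D[11][10] = 4, so no sequence of fewer than 4 edits works. Backtracking through the table gives one optimal edit sequence (4 edits):
  kbflykloiba → kbfykloiba (del l @4)
  kbfykloiba → kbfyvloiba (sub k→v @5)
  kbfyvloiba → kbfyvlqiba (sub o→q @7)
  kbfyvlqiba → kbfyvlqibm (sub a→m @10)
Edit distance = 4.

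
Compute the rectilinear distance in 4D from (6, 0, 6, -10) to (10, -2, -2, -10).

Σ|x_i - y_i| = |6 - 10| + |0 - (-2)| + |6 - (-2)| + |-10 - (-10)| = 4 + 2 + 8 + 0 = 14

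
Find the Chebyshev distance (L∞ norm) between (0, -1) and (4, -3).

max(|x_i - y_i|) = max(|0 - 4|, |-1 - (-3)|) = max(4, 2) = 4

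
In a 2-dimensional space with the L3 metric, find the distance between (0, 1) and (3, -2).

(Σ|x_i - y_i|^3)^(1/3) = (|0 - 3|^3 + |1 - (-2)|^3)^(1/3)
= (3^3 + 3^3)^(1/3) = (27 + 27)^(1/3) = (54)^(1/3) ≈ 3.7798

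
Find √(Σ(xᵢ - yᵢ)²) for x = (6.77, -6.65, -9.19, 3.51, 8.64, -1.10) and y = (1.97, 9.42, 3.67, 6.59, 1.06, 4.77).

√(Σ(x_i - y_i)²) = √((6.77 - 1.97)² + (-6.65 - 9.42)² + (-9.19 - 3.67)² + (3.51 - 6.59)² + (8.64 - 1.06)² + (-1.1 - 4.77)²)
= √(4.8² + (-16.07)² + (-12.86)² + (-3.08)² + 7.58² + (-5.87)²) = √(23.04 + 258.2449 + 165.3796 + 9.4864 + 57.4564 + 34.4569) = √548.0642 ≈ 23.4108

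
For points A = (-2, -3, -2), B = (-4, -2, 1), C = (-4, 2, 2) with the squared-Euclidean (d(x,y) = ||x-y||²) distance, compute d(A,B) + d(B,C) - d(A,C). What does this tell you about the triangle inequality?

d(A,B) = 2² + 1² + 3² = 14, d(B,C) = 0² + 4² + 1² = 17, d(A,C) = 2² + 5² + 4² = 45.
d(A,B) + d(B,C) - d(A,C) = 14 + 17 - 45 = 31 - 45 = -14. This is < 0, so the triangle inequality FAILS for these points (squared-Euclidean is not a metric).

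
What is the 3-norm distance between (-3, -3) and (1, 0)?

(Σ|x_i - y_i|^3)^(1/3) = (|-3 - 1|^3 + |-3 - 0|^3)^(1/3)
= (4^3 + 3^3)^(1/3) = (64 + 27)^(1/3) = (91)^(1/3) ≈ 4.4979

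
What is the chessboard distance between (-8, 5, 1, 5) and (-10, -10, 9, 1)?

max(|x_i - y_i|) = max(|-8 - (-10)|, |5 - (-10)|, |1 - 9|, |5 - 1|) = max(2, 15, 8, 4) = 15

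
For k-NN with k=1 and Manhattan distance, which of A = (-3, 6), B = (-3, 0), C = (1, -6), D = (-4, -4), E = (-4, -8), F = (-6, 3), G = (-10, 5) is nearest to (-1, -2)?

Distances: d(A) = 10, d(B) = 4, d(C) = 6, d(D) = 5, d(E) = 9, d(F) = 10, d(G) = 16. Nearest: B = (-3, 0) with distance 4.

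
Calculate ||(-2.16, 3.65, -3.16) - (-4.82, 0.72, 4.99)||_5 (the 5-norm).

(Σ|x_i - y_i|^5)^(1/5) = (|-2.16 - (-4.82)|^5 + |3.65 - 0.72|^5 + |-3.16 - 4.99|^5)^(1/5)
= (2.66^5 + 2.93^5 + 8.15^5)^(1/5) ≈ (133.1705 + 215.9425 + 35957.3803)^(1/5) = (36306.4933)^(1/5) ≈ 8.1658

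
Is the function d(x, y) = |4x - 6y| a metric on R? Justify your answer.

No. d fails symmetry: d(5, 2) = |4·5 - 6·2| = |8| = 8, but d(2, 5) = |4·2 - 6·5| = |-22| = 22. Since 8 ≠ 22, d(x,y) ≠ d(y,x) in general.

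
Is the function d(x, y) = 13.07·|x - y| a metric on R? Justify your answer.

Yes. Since |x - y| is a metric on R and 13.07 > 0, the positive scalar multiple 13.07·|x - y| is also a metric: scaling by a positive constant preserves non-negativity, identity (d=0 ⟺ |x-y|=0 ⟺ x=y), symmetry, and the triangle inequality.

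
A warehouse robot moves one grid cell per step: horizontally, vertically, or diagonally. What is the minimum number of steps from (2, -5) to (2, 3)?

max(|x_i - y_i|) = max(|2 - 2|, |-5 - 3|) = max(0, 8) = 8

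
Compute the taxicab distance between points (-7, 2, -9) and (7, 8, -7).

Σ|x_i - y_i| = |-7 - 7| + |2 - 8| + |-9 - (-7)| = 14 + 6 + 2 = 22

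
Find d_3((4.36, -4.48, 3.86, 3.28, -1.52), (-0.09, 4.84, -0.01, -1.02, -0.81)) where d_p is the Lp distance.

(Σ|x_i - y_i|^3)^(1/3) = (|4.36 - (-0.09)|^3 + |-4.48 - 4.84|^3 + |3.86 - (-0.01)|^3 + |3.28 - (-1.02)|^3 + |-1.52 - (-0.81)|^3)^(1/3)
= (4.45^3 + 9.32^3 + 3.87^3 + 4.3^3 + 0.71^3)^(1/3) ≈ (88.1211 + 809.5576 + 57.9606 + 79.507 + 0.3579)^(1/3) = (1035.5042)^(1/3) ≈ 10.117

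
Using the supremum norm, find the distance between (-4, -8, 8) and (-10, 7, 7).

max(|x_i - y_i|) = max(|-4 - (-10)|, |-8 - 7|, |8 - 7|) = max(6, 15, 1) = 15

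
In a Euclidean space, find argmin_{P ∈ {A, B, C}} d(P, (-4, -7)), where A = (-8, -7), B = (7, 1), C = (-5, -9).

Distances: d(A) = 4, d(B) ≈ 13.6015, d(C) ≈ 2.2361. Nearest: C = (-5, -9) with distance 2.2361.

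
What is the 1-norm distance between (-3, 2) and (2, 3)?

Σ|x_i - y_i| = |-3 - 2| + |2 - 3| = 5 + 1 = 6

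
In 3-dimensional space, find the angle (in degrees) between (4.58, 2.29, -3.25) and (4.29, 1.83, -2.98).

With u = (4.58, 2.29, -3.25), v = (4.29, 1.83, -2.98):
u·v = 4.58·4.29 + 2.29·1.83 + (-3.25)·(-2.98) = 19.6482 + 4.1907 + 9.685 = 33.5239.
|u| = √(4.58² + 2.29² + (-3.25)²) = √(20.9764 + 5.2441 + 10.5625) = √36.783, |v| = √(4.29² + 1.83² + (-2.98)²) = √(18.4041 + 3.3489 + 8.8804) = √30.6334.
cos θ = (u·v)/(|u||v|) = 33.5239/(√36.783·√30.6334) ≈ 0.998696
θ = arccos(0.998696) ≈ 2.93°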